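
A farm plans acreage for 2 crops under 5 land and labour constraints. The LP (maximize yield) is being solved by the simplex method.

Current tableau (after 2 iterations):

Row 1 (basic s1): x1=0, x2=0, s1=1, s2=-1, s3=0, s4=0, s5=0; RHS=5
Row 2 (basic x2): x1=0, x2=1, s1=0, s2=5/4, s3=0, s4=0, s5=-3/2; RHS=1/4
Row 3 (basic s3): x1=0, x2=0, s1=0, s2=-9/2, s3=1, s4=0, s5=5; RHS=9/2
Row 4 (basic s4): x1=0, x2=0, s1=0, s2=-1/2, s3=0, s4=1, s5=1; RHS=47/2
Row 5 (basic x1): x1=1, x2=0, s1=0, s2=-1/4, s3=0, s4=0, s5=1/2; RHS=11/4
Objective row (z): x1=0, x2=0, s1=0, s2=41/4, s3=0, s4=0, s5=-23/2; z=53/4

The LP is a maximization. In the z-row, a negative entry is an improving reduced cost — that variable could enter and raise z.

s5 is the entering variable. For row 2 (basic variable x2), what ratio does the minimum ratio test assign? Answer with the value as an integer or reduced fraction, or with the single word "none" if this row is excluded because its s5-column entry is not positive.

none

The s5 entry in row 2 is -3/2 ≤ 0, so this row gives no ratio.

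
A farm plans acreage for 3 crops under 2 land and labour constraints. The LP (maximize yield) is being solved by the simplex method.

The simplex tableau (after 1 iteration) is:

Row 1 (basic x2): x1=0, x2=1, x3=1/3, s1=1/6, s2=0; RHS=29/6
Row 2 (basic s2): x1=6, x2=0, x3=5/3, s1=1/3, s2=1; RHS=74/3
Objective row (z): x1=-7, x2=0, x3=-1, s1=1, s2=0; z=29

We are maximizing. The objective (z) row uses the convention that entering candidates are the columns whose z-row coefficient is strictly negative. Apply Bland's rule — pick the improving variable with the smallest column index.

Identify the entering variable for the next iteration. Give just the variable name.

x1

Objective-row coefficients: x1: -7, x2: 0, x3: -1, s1: 1, s2: 0.
Improving columns: x1, x3. Bland's rule picks the smallest column index → x1.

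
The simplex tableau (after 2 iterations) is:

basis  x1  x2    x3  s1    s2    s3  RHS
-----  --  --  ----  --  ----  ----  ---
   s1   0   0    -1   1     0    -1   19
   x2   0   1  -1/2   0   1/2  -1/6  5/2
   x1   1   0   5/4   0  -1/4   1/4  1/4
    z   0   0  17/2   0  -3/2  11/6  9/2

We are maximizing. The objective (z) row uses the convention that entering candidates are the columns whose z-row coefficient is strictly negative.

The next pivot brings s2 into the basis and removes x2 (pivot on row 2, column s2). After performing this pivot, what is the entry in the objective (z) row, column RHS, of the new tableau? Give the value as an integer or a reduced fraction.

Pivot element is row 2, column s2: 1/2.
Normalize row 2: new (row 2, RHS) = (5/2)/(1/2) = 5.
z-row ← z-row − (-3/2)·(new row 2): 9/2 − (-3/2)·5 = 12.

12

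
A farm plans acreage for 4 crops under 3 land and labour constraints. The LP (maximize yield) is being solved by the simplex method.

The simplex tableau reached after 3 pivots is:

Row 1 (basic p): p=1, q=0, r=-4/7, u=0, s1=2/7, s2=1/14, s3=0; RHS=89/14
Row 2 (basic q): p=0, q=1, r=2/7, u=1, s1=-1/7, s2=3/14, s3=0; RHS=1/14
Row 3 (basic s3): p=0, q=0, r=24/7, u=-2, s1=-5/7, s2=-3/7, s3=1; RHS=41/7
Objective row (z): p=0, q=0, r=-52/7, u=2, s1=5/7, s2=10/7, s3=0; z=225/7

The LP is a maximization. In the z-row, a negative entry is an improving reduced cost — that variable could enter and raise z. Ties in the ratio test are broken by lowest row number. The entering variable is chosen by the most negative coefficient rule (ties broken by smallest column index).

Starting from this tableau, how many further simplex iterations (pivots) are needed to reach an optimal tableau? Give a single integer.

3

pivot: r in, q out → z = 34
pivot: s1 in, s3 out → z = 49
pivot: u in, p out → z = 189/2
No improving column remains; optimal.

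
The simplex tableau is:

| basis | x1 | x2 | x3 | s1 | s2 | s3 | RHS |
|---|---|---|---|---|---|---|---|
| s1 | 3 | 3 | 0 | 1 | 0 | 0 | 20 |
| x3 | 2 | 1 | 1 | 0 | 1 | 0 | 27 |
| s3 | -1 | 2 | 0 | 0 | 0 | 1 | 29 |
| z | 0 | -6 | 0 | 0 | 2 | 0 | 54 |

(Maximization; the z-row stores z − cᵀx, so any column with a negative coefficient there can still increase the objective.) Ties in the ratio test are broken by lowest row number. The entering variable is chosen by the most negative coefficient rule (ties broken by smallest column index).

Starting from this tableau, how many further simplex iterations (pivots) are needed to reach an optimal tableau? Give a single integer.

pivot: x2 in, s1 out → z = 94
No improving column remains; optimal.

1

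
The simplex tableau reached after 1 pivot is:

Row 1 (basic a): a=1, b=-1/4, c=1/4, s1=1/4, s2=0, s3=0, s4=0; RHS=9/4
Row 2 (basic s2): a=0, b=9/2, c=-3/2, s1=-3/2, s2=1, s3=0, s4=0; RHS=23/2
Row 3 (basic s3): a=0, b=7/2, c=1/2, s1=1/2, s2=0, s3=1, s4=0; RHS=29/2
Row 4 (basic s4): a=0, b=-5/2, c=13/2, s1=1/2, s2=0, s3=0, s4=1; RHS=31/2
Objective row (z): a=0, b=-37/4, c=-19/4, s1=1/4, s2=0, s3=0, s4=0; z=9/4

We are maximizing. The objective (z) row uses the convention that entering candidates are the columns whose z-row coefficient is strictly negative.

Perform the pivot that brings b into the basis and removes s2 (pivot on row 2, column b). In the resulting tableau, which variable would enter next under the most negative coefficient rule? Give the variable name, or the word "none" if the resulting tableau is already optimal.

c

Pivot element 9/2. New z-row = old z-row − (-37/4)·(row 2/(9/2)).
Updated z-row coefficients: a: 0, b: 0, c: -47/6, s1: -17/6, s2: 37/18, s3: 0, s4: 0.
The most negative is -47/6 in column c, so c would enter next.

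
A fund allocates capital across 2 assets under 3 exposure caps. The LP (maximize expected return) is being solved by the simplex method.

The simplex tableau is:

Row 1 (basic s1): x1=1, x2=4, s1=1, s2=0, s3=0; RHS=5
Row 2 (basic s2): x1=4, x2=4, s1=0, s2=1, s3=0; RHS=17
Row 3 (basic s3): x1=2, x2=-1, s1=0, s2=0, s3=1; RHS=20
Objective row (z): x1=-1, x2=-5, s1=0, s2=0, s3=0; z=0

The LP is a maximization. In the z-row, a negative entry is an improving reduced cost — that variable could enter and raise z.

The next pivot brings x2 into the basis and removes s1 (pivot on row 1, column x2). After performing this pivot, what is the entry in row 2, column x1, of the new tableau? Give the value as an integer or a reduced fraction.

Pivot element is row 1, column x2: 4.
Normalize row 1: new (row 1, x1) = 1/4 = 1/4.
row 2 ← row 2 − 4·(new row 1): 4 − 4·(1/4) = 3.

3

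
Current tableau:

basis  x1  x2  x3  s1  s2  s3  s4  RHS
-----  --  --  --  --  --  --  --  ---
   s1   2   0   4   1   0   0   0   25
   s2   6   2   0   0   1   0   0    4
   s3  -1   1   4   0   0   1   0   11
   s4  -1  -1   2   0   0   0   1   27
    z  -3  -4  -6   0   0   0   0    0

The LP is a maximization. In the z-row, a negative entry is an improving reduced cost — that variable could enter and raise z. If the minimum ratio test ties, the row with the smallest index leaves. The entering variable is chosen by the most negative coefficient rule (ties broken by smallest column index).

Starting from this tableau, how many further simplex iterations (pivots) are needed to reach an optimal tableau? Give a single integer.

pivot: x3 in, s3 out → z = 33/2
pivot: x1 in, s2 out → z = 39/2
pivot: x2 in, x1 out → z = 43/2
No improving column remains; optimal.

3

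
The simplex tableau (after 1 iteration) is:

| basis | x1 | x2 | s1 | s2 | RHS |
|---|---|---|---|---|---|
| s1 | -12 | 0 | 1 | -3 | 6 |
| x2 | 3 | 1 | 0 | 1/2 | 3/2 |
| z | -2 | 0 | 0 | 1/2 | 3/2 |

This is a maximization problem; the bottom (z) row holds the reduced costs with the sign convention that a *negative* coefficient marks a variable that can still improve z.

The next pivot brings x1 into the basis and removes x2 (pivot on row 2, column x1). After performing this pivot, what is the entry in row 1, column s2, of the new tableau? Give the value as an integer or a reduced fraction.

Pivot element is row 2, column x1: 3.
Normalize row 2: new (row 2, s2) = (1/2)/3 = 1/6.
row 1 ← row 1 − (-12)·(new row 2): -3 − (-12)·(1/6) = -1.

-1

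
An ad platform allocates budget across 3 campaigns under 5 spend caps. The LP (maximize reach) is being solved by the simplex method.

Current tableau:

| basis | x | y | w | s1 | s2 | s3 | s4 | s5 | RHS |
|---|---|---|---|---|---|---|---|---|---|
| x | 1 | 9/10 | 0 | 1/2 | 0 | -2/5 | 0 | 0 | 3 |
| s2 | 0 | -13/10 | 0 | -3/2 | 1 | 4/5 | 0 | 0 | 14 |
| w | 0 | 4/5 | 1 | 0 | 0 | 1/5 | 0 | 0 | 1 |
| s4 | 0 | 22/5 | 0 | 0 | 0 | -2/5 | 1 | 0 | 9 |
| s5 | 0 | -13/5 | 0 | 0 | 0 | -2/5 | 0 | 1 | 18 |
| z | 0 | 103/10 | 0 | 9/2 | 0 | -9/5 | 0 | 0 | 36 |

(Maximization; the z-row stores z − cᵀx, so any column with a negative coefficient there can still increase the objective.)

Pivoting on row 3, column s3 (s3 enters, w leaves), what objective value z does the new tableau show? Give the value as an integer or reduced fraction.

45

Minimum ratio for s3: 1/(1/5) = 5.
z changes by −(z-row coeff of s3)·ratio = −(-9/5)·5 = 9.
New z = 36 + 9 = 45.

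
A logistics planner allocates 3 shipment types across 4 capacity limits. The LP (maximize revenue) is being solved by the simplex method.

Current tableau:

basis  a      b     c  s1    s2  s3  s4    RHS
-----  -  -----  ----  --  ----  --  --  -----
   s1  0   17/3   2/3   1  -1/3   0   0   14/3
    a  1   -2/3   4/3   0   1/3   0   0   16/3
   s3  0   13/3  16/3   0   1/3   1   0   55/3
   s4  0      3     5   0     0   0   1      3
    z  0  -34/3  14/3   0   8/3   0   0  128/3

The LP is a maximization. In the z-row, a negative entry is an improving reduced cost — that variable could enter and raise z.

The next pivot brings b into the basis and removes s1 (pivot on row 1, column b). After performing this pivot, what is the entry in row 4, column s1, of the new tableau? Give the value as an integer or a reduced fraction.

Pivot element is row 1, column b: 17/3.
Normalize row 1: new (row 1, s1) = 1/(17/3) = 3/17.
row 4 ← row 4 − 3·(new row 1): 0 − 3·(3/17) = -9/17.

-9/17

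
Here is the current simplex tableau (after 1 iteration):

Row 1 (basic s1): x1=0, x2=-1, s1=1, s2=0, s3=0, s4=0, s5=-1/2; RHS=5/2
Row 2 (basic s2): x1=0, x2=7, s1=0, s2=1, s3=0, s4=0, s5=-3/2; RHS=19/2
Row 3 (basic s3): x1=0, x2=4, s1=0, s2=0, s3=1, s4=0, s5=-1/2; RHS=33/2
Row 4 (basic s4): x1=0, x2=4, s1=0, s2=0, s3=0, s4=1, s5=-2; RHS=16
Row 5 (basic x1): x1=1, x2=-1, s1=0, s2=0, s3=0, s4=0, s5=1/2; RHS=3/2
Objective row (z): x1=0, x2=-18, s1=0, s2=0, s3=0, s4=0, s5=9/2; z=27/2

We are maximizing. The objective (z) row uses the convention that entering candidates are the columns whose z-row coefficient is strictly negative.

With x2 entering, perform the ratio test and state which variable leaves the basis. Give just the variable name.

Ratios: row 1 (s1): entry -1 ≤ 0, skip; row 2 (s2): (19/2)/7 = 19/14; row 3 (s3): (33/2)/4 = 33/8; row 4 (s4): 16/4 = 4; row 5 (x1): entry -1 ≤ 0, skip.
Minimum ratio 19/14 is in the s2 row, so s2 leaves.

s2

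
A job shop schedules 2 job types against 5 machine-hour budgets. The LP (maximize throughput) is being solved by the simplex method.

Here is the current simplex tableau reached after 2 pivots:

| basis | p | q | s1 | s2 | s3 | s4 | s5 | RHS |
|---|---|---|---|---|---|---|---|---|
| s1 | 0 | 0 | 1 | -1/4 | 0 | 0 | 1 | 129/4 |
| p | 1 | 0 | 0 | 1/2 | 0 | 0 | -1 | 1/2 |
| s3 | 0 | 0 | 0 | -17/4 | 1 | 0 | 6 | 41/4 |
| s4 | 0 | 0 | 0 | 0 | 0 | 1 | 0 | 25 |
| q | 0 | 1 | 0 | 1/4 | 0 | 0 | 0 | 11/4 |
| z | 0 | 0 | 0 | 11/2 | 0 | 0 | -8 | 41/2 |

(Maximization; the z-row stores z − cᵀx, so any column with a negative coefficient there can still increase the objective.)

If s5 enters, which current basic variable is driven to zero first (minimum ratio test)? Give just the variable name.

Ratios: row 1 (s1): (129/4)/1 = 129/4; row 2 (p): entry -1 ≤ 0, skip; row 3 (s3): (41/4)/6 = 41/24; row 4 (s4): entry 0 ≤ 0, skip; row 5 (q): entry 0 ≤ 0, skip.
Minimum ratio 41/24 is in the s3 row, so s3 leaves.

s3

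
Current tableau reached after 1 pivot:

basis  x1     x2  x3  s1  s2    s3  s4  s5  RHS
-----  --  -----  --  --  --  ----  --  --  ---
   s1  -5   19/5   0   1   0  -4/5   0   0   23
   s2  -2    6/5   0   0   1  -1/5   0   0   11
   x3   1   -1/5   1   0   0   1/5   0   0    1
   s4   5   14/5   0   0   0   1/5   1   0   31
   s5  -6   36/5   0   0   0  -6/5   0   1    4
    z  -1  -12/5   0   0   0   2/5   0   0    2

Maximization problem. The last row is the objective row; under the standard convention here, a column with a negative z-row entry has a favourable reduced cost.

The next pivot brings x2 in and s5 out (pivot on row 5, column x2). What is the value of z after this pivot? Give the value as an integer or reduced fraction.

10/3

Minimum ratio for x2: 4/(36/5) = 5/9.
z changes by −(z-row coeff of x2)·ratio = −(-12/5)·(5/9) = 4/3.
New z = 2 + (4/3) = 10/3.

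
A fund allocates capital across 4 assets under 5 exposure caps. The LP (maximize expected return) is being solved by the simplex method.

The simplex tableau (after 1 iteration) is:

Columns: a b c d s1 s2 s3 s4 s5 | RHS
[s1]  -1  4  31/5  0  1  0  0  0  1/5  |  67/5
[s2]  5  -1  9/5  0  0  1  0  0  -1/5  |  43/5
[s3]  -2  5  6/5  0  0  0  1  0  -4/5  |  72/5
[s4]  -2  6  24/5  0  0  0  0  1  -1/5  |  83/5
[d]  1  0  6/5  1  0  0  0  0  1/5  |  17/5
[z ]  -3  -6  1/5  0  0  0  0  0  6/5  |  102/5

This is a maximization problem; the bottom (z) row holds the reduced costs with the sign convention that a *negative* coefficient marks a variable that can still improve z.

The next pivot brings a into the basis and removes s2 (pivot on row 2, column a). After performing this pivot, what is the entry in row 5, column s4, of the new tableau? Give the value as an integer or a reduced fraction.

Pivot element is row 2, column a: 5.
Normalize row 2: new (row 2, s4) = 0/5 = 0.
row 5 ← row 5 − 1·(new row 2): 0 − 1·0 = 0.

0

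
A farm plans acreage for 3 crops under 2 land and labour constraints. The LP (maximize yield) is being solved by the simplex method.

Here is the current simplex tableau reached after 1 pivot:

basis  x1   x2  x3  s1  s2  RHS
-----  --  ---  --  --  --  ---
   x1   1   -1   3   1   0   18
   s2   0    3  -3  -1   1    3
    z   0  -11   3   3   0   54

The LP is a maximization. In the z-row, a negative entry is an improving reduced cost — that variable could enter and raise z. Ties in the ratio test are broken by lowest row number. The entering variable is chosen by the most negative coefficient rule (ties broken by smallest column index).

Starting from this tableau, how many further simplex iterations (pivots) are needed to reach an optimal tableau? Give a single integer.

pivot: x2 in, s2 out → z = 65
pivot: x3 in, x1 out → z = 141
No improving column remains; optimal.

2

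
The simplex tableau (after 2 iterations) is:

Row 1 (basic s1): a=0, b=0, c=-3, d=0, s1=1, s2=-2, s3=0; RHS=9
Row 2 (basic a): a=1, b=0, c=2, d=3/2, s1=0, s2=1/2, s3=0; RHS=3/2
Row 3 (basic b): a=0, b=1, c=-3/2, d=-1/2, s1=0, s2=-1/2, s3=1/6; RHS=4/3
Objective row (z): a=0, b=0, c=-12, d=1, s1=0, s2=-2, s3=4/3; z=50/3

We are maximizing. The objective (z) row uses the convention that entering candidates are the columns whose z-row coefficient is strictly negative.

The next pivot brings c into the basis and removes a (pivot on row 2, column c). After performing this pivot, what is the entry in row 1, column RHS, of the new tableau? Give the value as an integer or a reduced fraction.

45/4

Pivot element is row 2, column c: 2.
Normalize row 2: new (row 2, RHS) = (3/2)/2 = 3/4.
row 1 ← row 1 − (-3)·(new row 2): 9 − (-3)·(3/4) = 45/4.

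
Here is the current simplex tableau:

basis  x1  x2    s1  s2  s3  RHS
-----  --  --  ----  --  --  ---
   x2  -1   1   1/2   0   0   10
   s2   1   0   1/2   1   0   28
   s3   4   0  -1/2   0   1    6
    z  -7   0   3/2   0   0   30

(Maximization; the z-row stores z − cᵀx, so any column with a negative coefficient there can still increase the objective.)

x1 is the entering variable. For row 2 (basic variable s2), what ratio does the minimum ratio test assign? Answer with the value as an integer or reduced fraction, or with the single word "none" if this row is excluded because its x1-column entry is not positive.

Ratio = RHS / (x1 entry) = 28 / 1 = 28.

28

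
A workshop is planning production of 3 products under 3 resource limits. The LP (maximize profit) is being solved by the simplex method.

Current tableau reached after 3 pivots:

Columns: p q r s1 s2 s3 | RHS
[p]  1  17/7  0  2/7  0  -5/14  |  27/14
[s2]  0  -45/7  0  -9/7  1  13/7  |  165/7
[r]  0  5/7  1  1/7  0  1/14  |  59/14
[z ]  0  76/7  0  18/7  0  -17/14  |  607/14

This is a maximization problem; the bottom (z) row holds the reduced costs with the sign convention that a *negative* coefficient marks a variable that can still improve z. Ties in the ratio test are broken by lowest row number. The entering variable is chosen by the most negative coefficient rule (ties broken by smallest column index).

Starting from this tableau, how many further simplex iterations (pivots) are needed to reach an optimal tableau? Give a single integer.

1

pivot: s3 in, s2 out → z = 764/13
No improving column remains; optimal.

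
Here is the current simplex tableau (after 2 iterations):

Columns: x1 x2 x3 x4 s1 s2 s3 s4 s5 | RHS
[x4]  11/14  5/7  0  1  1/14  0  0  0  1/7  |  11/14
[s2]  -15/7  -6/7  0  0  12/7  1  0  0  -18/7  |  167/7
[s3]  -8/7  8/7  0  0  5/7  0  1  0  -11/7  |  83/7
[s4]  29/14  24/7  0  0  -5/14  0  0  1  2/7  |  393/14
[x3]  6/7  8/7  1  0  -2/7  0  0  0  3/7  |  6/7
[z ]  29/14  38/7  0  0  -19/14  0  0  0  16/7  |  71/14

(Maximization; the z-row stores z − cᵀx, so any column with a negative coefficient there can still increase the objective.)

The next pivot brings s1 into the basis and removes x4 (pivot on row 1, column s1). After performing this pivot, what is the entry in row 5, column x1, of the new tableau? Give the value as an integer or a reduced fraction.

4

Pivot element is row 1, column s1: 1/14.
Normalize row 1: new (row 1, x1) = (11/14)/(1/14) = 11.
row 5 ← row 5 − (-2/7)·(new row 1): 6/7 − (-2/7)·11 = 4.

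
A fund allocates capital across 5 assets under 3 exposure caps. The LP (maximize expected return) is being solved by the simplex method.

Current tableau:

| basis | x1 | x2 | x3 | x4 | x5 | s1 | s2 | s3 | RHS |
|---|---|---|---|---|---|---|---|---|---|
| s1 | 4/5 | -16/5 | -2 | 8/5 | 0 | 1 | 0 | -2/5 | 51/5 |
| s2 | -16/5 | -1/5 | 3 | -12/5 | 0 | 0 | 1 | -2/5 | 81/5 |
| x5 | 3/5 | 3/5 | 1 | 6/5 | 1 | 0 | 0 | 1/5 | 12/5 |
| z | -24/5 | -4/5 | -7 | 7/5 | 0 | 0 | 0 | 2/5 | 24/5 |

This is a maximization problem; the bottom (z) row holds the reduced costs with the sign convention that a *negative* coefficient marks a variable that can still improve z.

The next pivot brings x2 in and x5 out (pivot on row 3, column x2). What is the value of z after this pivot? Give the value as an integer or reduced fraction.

8

Minimum ratio for x2: (12/5)/(3/5) = 4.
z changes by −(z-row coeff of x2)·ratio = −(-4/5)·4 = 16/5.
New z = 24/5 + (16/5) = 8.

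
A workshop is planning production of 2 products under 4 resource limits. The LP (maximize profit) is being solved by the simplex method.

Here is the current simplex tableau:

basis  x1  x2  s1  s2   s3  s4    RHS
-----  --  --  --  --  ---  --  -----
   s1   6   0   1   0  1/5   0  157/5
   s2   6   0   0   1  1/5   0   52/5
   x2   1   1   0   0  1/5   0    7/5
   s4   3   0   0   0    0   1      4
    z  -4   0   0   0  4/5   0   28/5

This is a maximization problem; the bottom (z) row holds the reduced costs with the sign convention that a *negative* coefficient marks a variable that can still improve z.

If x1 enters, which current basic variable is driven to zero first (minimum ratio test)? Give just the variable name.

Ratios: row 1 (s1): (157/5)/6 = 157/30; row 2 (s2): (52/5)/6 = 26/15; row 3 (x2): (7/5)/1 = 7/5; row 4 (s4): 4/3 = 4/3.
Minimum ratio 4/3 is in the s4 row, so s4 leaves.

s4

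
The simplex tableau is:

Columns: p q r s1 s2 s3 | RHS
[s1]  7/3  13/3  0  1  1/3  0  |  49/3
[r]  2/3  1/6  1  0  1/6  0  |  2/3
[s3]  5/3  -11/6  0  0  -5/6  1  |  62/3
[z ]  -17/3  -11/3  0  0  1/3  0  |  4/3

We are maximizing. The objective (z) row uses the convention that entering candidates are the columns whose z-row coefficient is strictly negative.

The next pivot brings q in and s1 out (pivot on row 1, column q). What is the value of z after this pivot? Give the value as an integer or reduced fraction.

Minimum ratio for q: (49/3)/(13/3) = 49/13.
z changes by −(z-row coeff of q)·ratio = −(-11/3)·(49/13) = 539/39.
New z = 4/3 + (539/39) = 197/13.

197/13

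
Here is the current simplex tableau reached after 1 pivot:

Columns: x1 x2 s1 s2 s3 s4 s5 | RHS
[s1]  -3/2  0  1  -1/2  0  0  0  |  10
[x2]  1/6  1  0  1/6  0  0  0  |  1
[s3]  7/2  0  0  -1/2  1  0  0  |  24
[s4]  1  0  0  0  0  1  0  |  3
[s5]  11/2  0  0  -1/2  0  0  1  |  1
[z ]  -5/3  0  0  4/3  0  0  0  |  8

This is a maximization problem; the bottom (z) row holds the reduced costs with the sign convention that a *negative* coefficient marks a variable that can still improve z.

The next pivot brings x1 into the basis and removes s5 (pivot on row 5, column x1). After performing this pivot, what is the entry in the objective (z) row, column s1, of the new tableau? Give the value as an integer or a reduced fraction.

Pivot element is row 5, column x1: 11/2.
Normalize row 5: new (row 5, s1) = 0/(11/2) = 0.
z-row ← z-row − (-5/3)·(new row 5): 0 − (-5/3)·0 = 0.

0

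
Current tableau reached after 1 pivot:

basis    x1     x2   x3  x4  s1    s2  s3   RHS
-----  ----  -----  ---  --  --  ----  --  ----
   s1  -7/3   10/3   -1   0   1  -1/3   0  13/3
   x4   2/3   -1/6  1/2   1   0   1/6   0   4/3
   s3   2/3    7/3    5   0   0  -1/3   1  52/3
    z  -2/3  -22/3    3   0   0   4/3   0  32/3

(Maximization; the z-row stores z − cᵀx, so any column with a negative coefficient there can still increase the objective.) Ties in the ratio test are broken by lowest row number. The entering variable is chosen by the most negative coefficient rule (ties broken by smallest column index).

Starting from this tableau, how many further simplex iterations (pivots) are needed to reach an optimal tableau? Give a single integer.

2

pivot: x2 in, s1 out → z = 101/5
pivot: x1 in, x4 out → z = 402/11
No improving column remains; optimal.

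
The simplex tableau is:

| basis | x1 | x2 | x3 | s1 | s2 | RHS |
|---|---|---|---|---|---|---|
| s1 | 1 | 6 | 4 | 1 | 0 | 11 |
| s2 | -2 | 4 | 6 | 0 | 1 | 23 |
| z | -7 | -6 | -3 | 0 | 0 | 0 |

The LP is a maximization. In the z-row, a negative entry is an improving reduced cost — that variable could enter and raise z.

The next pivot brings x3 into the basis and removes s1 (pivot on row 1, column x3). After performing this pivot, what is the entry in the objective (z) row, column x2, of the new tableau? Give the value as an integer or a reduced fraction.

Pivot element is row 1, column x3: 4.
Normalize row 1: new (row 1, x2) = 6/4 = 3/2.
z-row ← z-row − (-3)·(new row 1): -6 − (-3)·(3/2) = -3/2.

-3/2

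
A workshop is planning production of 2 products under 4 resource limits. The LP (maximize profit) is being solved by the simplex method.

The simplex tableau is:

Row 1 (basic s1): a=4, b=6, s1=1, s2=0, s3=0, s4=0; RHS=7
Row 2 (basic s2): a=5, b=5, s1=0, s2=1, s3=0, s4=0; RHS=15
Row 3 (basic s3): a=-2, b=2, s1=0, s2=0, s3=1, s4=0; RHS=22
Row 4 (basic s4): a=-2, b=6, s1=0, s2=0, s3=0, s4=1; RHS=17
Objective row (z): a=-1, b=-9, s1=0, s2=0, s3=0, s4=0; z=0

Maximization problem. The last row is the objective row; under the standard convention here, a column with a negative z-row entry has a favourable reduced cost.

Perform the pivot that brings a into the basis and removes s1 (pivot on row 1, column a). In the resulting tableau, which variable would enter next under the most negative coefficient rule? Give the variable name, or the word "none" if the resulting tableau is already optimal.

Pivot element 4. New z-row = old z-row − (-1)·(row 1/4).
Updated z-row coefficients: a: 0, b: -15/2, s1: 1/4, s2: 0, s3: 0, s4: 0.
The most negative is -15/2 in column b, so b would enter next.

b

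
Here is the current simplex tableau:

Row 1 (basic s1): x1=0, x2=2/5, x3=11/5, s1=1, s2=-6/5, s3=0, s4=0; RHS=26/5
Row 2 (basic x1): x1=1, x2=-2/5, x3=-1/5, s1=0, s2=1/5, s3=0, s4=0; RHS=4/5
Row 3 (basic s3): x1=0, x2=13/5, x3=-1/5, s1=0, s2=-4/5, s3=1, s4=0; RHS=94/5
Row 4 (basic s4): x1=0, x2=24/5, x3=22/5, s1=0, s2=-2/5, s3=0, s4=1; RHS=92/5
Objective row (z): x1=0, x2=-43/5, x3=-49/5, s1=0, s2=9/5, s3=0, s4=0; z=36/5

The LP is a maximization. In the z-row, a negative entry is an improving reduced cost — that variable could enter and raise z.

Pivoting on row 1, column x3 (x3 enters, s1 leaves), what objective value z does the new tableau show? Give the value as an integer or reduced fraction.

334/11

Minimum ratio for x3: (26/5)/(11/5) = 26/11.
z changes by −(z-row coeff of x3)·ratio = −(-49/5)·(26/11) = 1274/55.
New z = 36/5 + (1274/55) = 334/11.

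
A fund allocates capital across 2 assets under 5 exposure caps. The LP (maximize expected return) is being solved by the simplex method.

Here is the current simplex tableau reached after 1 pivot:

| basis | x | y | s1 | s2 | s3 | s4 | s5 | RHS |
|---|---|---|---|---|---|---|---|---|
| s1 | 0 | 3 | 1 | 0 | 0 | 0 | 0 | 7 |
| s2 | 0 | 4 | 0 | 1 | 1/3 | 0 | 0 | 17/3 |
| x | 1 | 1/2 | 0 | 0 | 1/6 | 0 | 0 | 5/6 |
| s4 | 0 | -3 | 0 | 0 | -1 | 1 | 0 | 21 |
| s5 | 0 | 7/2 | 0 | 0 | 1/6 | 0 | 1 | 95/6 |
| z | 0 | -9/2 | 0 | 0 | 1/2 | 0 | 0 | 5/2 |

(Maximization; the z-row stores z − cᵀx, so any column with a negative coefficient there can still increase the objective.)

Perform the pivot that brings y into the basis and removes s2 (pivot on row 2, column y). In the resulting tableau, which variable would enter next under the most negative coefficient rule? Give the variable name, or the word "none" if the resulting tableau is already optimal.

Pivot element 4. New z-row = old z-row − (-9/2)·(row 2/4).
Updated z-row coefficients: x: 0, y: 0, s1: 0, s2: 9/8, s3: 7/8, s4: 0, s5: 0.
No coefficient is strictly negative; the tableau after this pivot is optimal.

none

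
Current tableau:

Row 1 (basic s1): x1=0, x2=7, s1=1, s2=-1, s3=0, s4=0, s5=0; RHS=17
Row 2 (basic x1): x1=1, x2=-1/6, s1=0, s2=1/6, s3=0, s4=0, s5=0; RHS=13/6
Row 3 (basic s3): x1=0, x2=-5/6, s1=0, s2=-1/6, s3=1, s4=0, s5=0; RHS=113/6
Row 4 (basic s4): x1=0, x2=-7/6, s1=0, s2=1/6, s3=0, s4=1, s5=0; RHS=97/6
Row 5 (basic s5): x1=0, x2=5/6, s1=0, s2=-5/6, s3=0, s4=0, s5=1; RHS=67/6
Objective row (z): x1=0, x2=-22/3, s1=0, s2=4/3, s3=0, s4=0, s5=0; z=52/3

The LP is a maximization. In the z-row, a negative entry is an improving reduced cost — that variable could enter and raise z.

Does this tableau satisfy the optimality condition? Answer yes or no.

Column x2 has objective-row coefficient -22/3, which is negative; an improving pivot exists, so not yet optimal.

no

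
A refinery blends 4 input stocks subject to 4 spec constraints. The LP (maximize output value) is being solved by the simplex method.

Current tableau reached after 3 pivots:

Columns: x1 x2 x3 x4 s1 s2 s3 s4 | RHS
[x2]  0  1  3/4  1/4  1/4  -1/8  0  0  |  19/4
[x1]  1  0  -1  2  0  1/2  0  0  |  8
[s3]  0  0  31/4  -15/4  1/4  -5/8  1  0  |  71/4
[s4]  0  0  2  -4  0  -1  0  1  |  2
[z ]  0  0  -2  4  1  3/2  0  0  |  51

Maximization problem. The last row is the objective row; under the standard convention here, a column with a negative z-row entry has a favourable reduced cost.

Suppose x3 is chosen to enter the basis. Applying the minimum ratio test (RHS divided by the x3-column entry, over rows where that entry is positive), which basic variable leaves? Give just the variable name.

Ratios: row 1 (x2): (19/4)/(3/4) = 19/3; row 2 (x1): entry -1 ≤ 0, skip; row 3 (s3): (71/4)/(31/4) = 71/31; row 4 (s4): 2/2 = 1.
Minimum ratio 1 is in the s4 row, so s4 leaves.

s4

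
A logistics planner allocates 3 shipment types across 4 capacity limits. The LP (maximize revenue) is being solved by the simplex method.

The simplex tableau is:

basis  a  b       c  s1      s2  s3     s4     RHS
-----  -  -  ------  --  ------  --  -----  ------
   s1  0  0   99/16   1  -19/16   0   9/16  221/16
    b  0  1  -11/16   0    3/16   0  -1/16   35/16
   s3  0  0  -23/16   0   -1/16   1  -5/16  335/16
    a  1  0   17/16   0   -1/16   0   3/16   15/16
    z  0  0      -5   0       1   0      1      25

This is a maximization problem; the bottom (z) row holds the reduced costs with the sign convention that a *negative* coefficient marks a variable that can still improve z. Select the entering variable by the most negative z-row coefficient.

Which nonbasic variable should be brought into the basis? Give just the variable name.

c

Objective-row coefficients: a: 0, b: 0, c: -5, s1: 0, s2: 1, s3: 0, s4: 1.
The most negative is -5 in column c, so c enters.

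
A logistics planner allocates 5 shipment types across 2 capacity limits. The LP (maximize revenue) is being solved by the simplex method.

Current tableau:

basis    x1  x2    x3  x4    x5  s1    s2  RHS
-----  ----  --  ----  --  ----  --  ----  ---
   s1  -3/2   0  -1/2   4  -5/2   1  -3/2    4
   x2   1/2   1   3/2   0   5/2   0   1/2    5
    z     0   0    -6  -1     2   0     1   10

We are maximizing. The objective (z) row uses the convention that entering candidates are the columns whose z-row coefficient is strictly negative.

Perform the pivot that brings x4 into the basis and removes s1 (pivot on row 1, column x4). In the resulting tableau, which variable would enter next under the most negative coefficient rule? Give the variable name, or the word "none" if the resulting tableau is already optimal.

x3

Pivot element 4. New z-row = old z-row − (-1)·(row 1/4).
Updated z-row coefficients: x1: -3/8, x2: 0, x3: -49/8, x4: 0, x5: 11/8, s1: 1/4, s2: 5/8.
The most negative is -49/8 in column x3, so x3 would enter next.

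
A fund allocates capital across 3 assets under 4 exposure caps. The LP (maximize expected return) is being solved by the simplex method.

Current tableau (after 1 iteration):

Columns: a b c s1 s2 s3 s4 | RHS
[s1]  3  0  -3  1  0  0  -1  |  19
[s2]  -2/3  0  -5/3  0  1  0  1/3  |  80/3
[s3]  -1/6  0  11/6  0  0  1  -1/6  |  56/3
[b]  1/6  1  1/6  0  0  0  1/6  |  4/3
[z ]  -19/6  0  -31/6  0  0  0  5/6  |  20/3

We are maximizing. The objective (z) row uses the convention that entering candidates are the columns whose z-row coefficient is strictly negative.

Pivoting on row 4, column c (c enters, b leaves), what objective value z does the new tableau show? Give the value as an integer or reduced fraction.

Minimum ratio for c: (4/3)/(1/6) = 8.
z changes by −(z-row coeff of c)·ratio = −(-31/6)·8 = 124/3.
New z = 20/3 + (124/3) = 48.

48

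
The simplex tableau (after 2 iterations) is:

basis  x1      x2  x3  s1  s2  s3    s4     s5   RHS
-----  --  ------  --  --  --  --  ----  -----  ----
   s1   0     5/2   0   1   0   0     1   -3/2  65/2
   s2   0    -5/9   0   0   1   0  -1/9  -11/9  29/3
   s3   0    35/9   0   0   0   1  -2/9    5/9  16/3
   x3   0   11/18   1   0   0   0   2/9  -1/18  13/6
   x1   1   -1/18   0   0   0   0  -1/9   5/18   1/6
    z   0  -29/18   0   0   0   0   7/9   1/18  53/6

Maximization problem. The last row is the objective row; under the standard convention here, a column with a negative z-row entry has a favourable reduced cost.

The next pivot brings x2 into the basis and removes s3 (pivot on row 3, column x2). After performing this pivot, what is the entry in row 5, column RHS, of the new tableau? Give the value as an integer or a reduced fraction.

Pivot element is row 3, column x2: 35/9.
Normalize row 3: new (row 3, RHS) = (16/3)/(35/9) = 48/35.
row 5 ← row 5 − (-1/18)·(new row 3): 1/6 − (-1/18)·(48/35) = 17/70.

17/70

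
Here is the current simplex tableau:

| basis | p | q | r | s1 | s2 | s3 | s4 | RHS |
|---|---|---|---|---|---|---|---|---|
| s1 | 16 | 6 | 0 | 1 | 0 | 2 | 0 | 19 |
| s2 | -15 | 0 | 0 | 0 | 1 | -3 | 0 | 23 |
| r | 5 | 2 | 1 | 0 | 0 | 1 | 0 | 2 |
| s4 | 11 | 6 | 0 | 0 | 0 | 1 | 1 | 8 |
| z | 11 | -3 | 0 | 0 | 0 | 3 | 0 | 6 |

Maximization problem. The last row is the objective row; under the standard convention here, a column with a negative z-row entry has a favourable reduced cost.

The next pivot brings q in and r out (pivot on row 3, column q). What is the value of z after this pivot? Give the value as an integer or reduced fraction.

Minimum ratio for q: 2/2 = 1.
z changes by −(z-row coeff of q)·ratio = −(-3)·1 = 3.
New z = 6 + 3 = 9.

9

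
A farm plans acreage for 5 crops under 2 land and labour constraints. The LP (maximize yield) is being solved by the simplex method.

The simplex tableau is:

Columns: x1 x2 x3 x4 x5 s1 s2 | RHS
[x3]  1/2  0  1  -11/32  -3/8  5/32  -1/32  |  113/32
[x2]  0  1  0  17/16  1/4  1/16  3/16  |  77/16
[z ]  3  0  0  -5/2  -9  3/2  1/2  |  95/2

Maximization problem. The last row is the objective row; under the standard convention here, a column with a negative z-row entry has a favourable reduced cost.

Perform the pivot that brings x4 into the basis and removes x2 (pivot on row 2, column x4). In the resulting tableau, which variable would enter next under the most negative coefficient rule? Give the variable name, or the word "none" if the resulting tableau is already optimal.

Pivot element 17/16. New z-row = old z-row − (-5/2)·(row 2/(17/16)).
Updated z-row coefficients: x1: 3, x2: 40/17, x3: 0, x4: 0, x5: -143/17, s1: 28/17, s2: 16/17.
The most negative is -143/17 in column x5, so x5 would enter next.

x5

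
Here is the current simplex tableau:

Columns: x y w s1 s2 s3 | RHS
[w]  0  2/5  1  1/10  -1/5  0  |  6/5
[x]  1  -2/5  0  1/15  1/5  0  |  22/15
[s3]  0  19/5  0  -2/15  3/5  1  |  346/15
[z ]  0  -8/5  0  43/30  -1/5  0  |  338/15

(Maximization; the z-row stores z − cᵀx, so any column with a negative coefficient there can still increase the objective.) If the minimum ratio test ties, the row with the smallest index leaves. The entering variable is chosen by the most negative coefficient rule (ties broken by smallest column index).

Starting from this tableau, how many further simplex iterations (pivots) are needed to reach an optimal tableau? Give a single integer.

2

pivot: y in, w out → z = 82/3
pivot: s2 in, s3 out → z = 32
No improving column remains; optimal.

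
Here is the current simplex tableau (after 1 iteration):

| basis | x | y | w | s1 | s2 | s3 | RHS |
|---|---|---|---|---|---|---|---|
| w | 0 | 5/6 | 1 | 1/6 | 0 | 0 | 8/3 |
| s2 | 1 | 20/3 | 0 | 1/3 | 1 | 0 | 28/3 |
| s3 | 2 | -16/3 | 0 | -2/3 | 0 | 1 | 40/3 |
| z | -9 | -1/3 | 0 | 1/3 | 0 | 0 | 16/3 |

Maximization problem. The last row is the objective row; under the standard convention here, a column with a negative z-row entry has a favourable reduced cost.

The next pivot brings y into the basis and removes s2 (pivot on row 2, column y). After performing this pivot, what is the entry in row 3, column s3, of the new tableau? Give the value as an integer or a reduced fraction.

Pivot element is row 2, column y: 20/3.
Normalize row 2: new (row 2, s3) = 0/(20/3) = 0.
row 3 ← row 3 − (-16/3)·(new row 2): 1 − (-16/3)·0 = 1.

1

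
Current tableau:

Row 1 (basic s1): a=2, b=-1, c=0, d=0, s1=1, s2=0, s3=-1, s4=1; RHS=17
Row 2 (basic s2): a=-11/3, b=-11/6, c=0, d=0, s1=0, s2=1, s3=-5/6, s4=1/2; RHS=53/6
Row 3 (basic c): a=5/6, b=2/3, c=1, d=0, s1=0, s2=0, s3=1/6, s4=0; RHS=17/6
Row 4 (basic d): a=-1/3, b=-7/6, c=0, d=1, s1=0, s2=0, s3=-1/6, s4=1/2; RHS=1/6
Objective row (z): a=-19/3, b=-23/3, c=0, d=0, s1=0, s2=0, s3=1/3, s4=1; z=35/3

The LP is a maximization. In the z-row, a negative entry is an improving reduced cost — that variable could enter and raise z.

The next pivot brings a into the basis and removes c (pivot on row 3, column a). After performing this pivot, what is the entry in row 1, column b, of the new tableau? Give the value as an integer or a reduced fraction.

Pivot element is row 3, column a: 5/6.
Normalize row 3: new (row 3, b) = (2/3)/(5/6) = 4/5.
row 1 ← row 1 − 2·(new row 3): -1 − 2·(4/5) = -13/5.

-13/5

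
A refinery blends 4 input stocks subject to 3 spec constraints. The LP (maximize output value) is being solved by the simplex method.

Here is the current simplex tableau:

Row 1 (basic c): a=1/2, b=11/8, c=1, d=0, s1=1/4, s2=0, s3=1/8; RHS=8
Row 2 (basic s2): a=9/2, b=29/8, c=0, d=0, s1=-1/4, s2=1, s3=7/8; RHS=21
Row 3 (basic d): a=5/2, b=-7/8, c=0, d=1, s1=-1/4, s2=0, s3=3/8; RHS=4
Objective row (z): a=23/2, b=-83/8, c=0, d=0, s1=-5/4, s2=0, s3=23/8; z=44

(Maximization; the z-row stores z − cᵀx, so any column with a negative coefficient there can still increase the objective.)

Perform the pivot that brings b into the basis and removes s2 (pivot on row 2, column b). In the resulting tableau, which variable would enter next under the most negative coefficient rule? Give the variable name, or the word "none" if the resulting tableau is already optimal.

s1

Pivot element 29/8. New z-row = old z-row − (-83/8)·(row 2/(29/8)).
Updated z-row coefficients: a: 707/29, b: 0, c: 0, d: 0, s1: -57/29, s2: 83/29, s3: 156/29.
The most negative is -57/29 in column s1, so s1 would enter next.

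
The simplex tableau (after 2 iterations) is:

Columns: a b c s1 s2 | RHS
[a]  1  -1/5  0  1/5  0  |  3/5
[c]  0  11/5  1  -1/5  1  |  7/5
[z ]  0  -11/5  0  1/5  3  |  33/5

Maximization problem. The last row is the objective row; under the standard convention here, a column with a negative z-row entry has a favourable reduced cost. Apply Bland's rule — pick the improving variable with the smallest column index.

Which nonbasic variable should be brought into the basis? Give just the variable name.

b

Objective-row coefficients: a: 0, b: -11/5, c: 0, s1: 1/5, s2: 3.
Improving columns: b. Bland's rule picks the smallest column index → b.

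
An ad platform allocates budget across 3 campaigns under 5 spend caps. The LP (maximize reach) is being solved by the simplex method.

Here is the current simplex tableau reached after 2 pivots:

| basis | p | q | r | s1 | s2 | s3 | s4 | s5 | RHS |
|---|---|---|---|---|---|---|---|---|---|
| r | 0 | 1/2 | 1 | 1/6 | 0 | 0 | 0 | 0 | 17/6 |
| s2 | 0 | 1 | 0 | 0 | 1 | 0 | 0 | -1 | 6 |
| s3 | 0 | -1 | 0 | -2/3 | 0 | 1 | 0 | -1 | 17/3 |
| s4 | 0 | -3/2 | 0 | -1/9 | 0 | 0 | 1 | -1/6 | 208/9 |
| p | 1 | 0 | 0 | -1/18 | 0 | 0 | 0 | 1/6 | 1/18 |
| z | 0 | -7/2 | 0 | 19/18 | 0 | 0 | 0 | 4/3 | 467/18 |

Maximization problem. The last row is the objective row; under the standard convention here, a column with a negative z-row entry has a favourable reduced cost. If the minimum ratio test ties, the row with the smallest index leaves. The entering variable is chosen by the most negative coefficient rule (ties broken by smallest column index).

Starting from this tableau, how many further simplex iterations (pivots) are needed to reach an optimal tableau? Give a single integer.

pivot: q in, r out → z = 412/9
No improving column remains; optimal.

1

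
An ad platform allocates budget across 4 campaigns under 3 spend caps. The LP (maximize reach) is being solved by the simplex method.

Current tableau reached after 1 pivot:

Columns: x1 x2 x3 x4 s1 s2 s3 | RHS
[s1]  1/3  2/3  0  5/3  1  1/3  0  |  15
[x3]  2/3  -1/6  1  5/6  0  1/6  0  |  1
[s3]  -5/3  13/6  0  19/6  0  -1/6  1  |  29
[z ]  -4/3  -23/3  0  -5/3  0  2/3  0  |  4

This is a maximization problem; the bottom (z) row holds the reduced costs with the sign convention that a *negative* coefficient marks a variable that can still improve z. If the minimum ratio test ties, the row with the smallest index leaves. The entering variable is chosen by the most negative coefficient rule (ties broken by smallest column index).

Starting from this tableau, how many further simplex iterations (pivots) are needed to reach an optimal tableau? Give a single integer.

2

pivot: x2 in, s3 out → z = 1386/13
pivot: x1 in, x3 out → z = 150
No improving column remains; optimal.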